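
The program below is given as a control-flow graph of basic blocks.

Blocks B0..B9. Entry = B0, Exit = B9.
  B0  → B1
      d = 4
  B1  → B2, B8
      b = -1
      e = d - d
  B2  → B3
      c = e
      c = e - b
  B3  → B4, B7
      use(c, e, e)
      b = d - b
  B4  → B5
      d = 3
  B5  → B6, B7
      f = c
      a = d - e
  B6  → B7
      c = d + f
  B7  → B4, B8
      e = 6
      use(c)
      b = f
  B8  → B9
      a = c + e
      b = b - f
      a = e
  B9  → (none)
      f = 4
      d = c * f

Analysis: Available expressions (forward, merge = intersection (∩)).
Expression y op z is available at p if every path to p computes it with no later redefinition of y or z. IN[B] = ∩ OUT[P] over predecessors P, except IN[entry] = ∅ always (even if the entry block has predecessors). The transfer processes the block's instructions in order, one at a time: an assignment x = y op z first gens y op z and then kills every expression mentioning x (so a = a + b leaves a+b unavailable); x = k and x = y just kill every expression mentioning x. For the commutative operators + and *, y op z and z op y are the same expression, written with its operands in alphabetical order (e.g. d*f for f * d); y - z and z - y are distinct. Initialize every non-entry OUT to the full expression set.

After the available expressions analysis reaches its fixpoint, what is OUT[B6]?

Per-block solution:
  B0:  IN={}  OUT={}
  B1:  IN={}  OUT={d-d}
  B2:  IN={d-d}  OUT={d-d, e-b}
  B3:  IN={d-d, e-b}  OUT={d-d}
  B4:  IN={}  OUT={}
  B5:  IN={}  OUT={d-e}
  B6:  IN={d-e}  OUT={d+f, d-e}
  B7:  IN={}  OUT={}
  B8:  IN={}  OUT={c+e}
  B9:  IN={c+e}  OUT={c*f, c+e}

Merge at B6: IN[B6] = OUT[B5] = {d-e}
Applying B6's transfer function to that IN value gives OUT[B6] (row B6 above).

Answer: {d+f, d-e}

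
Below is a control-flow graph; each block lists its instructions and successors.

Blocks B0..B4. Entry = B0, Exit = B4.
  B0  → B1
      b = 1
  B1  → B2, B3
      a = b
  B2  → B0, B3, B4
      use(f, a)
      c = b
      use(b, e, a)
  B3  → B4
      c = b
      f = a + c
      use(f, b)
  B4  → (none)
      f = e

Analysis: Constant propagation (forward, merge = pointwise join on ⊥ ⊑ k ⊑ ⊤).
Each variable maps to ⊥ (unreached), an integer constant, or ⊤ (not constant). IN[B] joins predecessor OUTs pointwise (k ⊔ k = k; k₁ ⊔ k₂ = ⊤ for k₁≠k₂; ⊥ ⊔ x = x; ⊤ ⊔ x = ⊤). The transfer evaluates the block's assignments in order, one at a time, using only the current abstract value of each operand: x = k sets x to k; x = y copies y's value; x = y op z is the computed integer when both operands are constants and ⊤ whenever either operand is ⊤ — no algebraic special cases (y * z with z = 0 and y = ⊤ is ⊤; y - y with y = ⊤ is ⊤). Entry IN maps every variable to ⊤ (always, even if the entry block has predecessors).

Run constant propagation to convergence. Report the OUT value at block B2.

Fixpoint table:
  B0: | IN=(all ⊤) | OUT={b:1; rest ⊤}
  B1: | IN={b:1; rest ⊤} | OUT={a:1, b:1; rest ⊤}
  B2: | IN={a:1, b:1; rest ⊤} | OUT={a:1, b:1, c:1; rest ⊤}
  B3: | IN={a:1, b:1; rest ⊤} | OUT={a:1, b:1, c:1, f:2; rest ⊤}
  B4: | IN={a:1, b:1, c:1; rest ⊤} | OUT={a:1, b:1, c:1; rest ⊤}

Merge at B2: IN[B2] = OUT[B1] = {a: 1, b: 1, c: ⊤, d: ⊤, e: ⊤, f: ⊤}
Applying B2's transfer function to that IN value gives OUT[B2] (row B2 above).

Answer: {a: 1, b: 1, c: 1, d: ⊤, e: ⊤, f: ⊤}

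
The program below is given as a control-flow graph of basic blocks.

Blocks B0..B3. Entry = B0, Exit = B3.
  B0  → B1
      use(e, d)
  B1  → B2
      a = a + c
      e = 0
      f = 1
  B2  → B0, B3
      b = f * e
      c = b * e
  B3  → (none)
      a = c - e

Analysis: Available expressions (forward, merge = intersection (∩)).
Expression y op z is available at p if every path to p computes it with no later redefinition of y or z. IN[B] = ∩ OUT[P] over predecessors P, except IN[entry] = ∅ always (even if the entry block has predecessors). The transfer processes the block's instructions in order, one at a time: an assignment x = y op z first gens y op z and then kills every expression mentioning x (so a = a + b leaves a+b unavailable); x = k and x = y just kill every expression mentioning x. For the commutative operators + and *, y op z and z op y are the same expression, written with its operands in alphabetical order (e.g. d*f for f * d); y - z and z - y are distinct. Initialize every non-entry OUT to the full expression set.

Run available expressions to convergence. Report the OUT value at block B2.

Per-block solution:
  B0: | IN={} | OUT={}
  B1: | IN={} | OUT={}
  B2: | IN={} | OUT={b*e, e*f}
  B3: | IN={b*e, e*f} | OUT={b*e, c-e, e*f}

Merge at B2: IN[B2] = OUT[B1] = {}
Applying B2's transfer function to that IN value gives OUT[B2] (row B2 above).

Answer: {b*e, e*f}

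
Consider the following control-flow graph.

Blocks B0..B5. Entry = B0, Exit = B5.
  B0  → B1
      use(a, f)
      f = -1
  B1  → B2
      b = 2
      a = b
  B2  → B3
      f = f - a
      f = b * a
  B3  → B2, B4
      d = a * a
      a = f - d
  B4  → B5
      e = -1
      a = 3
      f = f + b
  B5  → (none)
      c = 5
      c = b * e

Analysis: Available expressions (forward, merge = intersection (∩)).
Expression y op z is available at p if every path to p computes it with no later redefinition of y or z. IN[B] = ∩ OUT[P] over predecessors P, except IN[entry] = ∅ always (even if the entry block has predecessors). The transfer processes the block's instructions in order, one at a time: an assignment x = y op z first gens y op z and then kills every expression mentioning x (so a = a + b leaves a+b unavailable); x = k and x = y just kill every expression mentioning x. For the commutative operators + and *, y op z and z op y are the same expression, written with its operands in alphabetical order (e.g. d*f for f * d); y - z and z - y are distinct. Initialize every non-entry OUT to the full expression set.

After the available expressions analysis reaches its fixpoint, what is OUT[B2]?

Converged values:
  B0: | IN={} | OUT={}
  B1: | IN={} | OUT={}
  B2: | IN={} | OUT={a*b}
  B3: | IN={a*b} | OUT={f-d}
  B4: | IN={f-d} | OUT={}
  B5: | IN={} | OUT={b*e}

Merge at B2: IN[B2] = OUT[B1] ∩ OUT[B3] = {}
Applying B2's transfer function to that IN value gives OUT[B2] (row B2 above).

Answer: {a*b}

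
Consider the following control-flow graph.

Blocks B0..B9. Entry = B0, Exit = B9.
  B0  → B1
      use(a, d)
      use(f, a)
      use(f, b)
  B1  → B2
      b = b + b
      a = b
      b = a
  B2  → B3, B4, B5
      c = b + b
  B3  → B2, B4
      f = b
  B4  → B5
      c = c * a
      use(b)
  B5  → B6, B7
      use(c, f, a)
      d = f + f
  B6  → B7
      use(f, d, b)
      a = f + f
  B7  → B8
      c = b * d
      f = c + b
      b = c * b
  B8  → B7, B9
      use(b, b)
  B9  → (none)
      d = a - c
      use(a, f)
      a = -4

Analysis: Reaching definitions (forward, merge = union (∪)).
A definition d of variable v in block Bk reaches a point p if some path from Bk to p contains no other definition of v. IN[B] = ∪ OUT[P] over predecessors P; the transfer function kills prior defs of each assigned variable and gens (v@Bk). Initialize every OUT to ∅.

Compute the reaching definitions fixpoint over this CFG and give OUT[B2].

Answer: {a@B1, b@B1, c@B2, f@B3}

Trace:
Fixpoint table:
  B0: | IN={} | OUT={}
  B1: | IN={} | OUT={a@B1, b@B1}
  B2: | IN={a@B1, b@B1, c@B2, f@B3} | OUT={a@B1, b@B1, c@B2, f@B3}
  B3: | IN={a@B1, b@B1, c@B2, f@B3} | OUT={a@B1, b@B1, c@B2, f@B3}
  B4: | IN={a@B1, b@B1, c@B2, f@B3} | OUT={a@B1, b@B1, c@B4, f@B3}
  B5: | IN={a@B1, b@B1, c@B2, c@B4, f@B3} | OUT={a@B1, b@B1, c@B2, c@B4, d@B5, f@B3}
  B6: | IN={a@B1, b@B1, c@B2, c@B4, d@B5, f@B3} | OUT={a@B6, b@B1, c@B2, c@B4, d@B5, f@B3}
  B7: | IN={a@B1, a@B6, b@B1, b@B7, c@B2, c@B4, c@B7, d@B5, f@B3, f@B7} | OUT={a@B1, a@B6, b@B7, c@B7, d@B5, f@B7}
  B8: | IN={a@B1, a@B6, b@B7, c@B7, d@B5, f@B7} | OUT={a@B1, a@B6, b@B7, c@B7, d@B5, f@B7}
  B9: | IN={a@B1, a@B6, b@B7, c@B7, d@B5, f@B7} | OUT={a@B9, b@B7, c@B7, d@B9, f@B7}

Merge at B2: IN[B2] = OUT[B1] ⊔ OUT[B3] = {a@B1, b@B1, c@B2, f@B3}
Applying B2's transfer function to that IN value gives OUT[B2] (row B2 above).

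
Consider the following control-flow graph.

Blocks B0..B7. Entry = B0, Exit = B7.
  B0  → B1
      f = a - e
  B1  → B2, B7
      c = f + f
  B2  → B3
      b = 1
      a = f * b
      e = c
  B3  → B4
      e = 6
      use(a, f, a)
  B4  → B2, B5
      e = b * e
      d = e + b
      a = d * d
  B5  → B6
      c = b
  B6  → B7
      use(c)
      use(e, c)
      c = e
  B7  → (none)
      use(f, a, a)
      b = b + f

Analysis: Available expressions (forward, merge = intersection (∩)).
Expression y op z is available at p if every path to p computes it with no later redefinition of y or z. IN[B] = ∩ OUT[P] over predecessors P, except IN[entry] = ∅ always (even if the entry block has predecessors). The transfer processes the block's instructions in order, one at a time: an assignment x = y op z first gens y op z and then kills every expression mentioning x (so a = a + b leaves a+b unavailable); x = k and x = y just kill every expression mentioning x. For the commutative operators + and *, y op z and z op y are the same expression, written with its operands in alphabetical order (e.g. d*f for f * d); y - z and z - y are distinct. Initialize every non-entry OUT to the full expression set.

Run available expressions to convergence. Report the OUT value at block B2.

Fixpoint table:
  B0:   IN={}   OUT={a-e}
  B1:   IN={a-e}   OUT={a-e, f+f}
  B2:   IN={f+f}   OUT={b*f, f+f}
  B3:   IN={b*f, f+f}   OUT={b*f, f+f}
  B4:   IN={b*f, f+f}   OUT={b*f, b+e, d*d, f+f}
  B5:   IN={b*f, b+e, d*d, f+f}   OUT={b*f, b+e, d*d, f+f}
  B6:   IN={b*f, b+e, d*d, f+f}   OUT={b*f, b+e, d*d, f+f}
  B7:   IN={f+f}   OUT={f+f}

Merge at B2: IN[B2] = OUT[B1] ∩ OUT[B4] = {f+f}
Applying B2's transfer function to that IN value gives OUT[B2] (row B2 above).

Answer: {b*f, f+f}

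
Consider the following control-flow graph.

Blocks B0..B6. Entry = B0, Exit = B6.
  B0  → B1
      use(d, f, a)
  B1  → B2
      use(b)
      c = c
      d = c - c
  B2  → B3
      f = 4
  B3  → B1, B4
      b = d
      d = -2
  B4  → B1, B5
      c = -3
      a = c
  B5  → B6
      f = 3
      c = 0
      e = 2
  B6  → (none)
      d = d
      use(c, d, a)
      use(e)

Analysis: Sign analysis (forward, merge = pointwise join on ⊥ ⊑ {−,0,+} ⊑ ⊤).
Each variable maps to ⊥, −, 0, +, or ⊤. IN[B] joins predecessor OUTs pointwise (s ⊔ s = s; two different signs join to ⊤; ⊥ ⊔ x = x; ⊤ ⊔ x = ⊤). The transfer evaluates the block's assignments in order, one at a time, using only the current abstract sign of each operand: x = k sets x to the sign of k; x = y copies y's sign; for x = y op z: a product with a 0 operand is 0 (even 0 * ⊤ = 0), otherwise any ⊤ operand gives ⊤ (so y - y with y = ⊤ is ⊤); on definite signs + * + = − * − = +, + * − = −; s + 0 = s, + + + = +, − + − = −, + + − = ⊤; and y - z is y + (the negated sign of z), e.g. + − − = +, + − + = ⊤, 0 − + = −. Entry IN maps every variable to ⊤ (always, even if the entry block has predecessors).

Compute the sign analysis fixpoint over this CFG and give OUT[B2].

Answer: {a: ⊤, b: ⊤, c: ⊤, d: ⊤, e: ⊤, f: +}

Trace:
Converged values:
  B0:  IN=(all ⊤)  OUT=(all ⊤)
  B1:  IN=(all ⊤)  OUT=(all ⊤)
  B2:  IN=(all ⊤)  OUT={f:+; rest ⊤}
  B3:  IN={f:+; rest ⊤}  OUT={d:-, f:+; rest ⊤}
  B4:  IN={d:-, f:+; rest ⊤}  OUT={a:-, c:-, d:-, f:+; rest ⊤}
  B5:  IN={a:-, c:-, d:-, f:+; rest ⊤}  OUT={a:-, c:0, d:-, e:+, f:+; rest ⊤}
  B6:  IN={a:-, c:0, d:-, e:+, f:+; rest ⊤}  OUT={a:-, c:0, d:-, e:+, f:+; rest ⊤}

Merge at B2: IN[B2] = OUT[B1] = {a: ⊤, b: ⊤, c: ⊤, d: ⊤, e: ⊤, f: ⊤}
Applying B2's transfer function to that IN value gives OUT[B2] (row B2 above).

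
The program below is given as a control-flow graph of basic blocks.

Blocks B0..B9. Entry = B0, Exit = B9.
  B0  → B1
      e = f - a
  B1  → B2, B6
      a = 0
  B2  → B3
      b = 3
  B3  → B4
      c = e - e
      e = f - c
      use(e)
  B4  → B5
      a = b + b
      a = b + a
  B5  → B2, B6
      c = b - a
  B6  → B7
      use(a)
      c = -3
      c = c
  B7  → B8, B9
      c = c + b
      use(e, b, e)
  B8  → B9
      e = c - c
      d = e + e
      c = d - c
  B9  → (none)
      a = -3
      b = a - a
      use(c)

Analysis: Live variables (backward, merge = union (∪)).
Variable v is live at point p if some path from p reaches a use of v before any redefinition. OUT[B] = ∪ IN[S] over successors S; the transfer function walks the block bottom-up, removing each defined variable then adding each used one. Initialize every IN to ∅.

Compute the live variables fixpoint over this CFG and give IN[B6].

Converged values:
  B0:  IN={a, b, f}  OUT={b, e, f}
  B1:  IN={b, e, f}  OUT={a, b, e, f}
  B2:  IN={e, f}  OUT={b, e, f}
  B3:  IN={b, e, f}  OUT={b, e, f}
  B4:  IN={b, e, f}  OUT={a, b, e, f}
  B5:  IN={a, b, e, f}  OUT={a, b, e, f}
  B6:  IN={a, b, e}  OUT={b, c, e}
  B7:  IN={b, c, e}  OUT={c}
  B8:  IN={c}  OUT={c}
  B9:  IN={c}  OUT={}

Merge at B6: OUT[B6] = IN[B7] = {b, c, e}
Applying B6's transfer function to that OUT value gives IN[B6] (row B6 above).

Answer: {a, b, e}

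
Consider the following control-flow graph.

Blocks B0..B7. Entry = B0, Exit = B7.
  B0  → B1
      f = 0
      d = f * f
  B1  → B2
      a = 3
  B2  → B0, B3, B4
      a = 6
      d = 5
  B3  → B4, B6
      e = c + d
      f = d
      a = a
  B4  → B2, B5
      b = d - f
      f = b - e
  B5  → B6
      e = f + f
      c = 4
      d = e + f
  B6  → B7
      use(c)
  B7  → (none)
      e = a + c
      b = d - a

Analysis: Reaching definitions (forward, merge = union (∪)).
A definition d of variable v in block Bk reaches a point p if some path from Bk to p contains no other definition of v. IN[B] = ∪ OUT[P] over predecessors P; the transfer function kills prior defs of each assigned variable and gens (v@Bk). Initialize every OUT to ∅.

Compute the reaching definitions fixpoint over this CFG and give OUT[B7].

Converged values:
  B0: | IN={a@B2, b@B4, d@B2, e@B3, f@B0, f@B4} | OUT={a@B2, b@B4, d@B0, e@B3, f@B0}
  B1: | IN={a@B2, b@B4, d@B0, e@B3, f@B0} | OUT={a@B1, b@B4, d@B0, e@B3, f@B0}
  B2: | IN={a@B1, a@B2, a@B3, b@B4, d@B0, d@B2, e@B3, f@B0, f@B4} | OUT={a@B2, b@B4, d@B2, e@B3, f@B0, f@B4}
  B3: | IN={a@B2, b@B4, d@B2, e@B3, f@B0, f@B4} | OUT={a@B3, b@B4, d@B2, e@B3, f@B3}
  B4: | IN={a@B2, a@B3, b@B4, d@B2, e@B3, f@B0, f@B3, f@B4} | OUT={a@B2, a@B3, b@B4, d@B2, e@B3, f@B4}
  B5: | IN={a@B2, a@B3, b@B4, d@B2, e@B3, f@B4} | OUT={a@B2, a@B3, b@B4, c@B5, d@B5, e@B5, f@B4}
  B6: | IN={a@B2, a@B3, b@B4, c@B5, d@B2, d@B5, e@B3, e@B5, f@B3, f@B4} | OUT={a@B2, a@B3, b@B4, c@B5, d@B2, d@B5, e@B3, e@B5, f@B3, f@B4}
  B7: | IN={a@B2, a@B3, b@B4, c@B5, d@B2, d@B5, e@B3, e@B5, f@B3, f@B4} | OUT={a@B2, a@B3, b@B7, c@B5, d@B2, d@B5, e@B7, f@B3, f@B4}

Merge at B7: IN[B7] = OUT[B6] = {a@B2, a@B3, b@B4, c@B5, d@B2, d@B5, e@B3, e@B5, f@B3, f@B4}
Applying B7's transfer function to that IN value gives OUT[B7] (row B7 above).

Answer: {a@B2, a@B3, b@B7, c@B5, d@B2, d@B5, e@B7, f@B3, f@B4}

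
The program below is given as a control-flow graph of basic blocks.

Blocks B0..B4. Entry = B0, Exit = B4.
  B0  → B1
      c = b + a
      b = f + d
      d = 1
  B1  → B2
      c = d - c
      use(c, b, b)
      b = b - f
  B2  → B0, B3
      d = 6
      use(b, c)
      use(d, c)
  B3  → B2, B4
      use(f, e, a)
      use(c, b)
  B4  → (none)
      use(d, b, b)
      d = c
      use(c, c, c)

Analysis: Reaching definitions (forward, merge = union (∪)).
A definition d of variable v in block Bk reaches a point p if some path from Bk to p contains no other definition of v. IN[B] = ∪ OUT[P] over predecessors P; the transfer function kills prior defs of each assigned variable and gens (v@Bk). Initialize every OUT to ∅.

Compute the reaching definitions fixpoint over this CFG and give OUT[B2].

Answer: {b@B1, c@B1, d@B2}

Trace:
Converged values:
  B0:  IN={b@B1, c@B1, d@B2}  OUT={b@B0, c@B0, d@B0}
  B1:  IN={b@B0, c@B0, d@B0}  OUT={b@B1, c@B1, d@B0}
  B2:  IN={b@B1, c@B1, d@B0, d@B2}  OUT={b@B1, c@B1, d@B2}
  B3:  IN={b@B1, c@B1, d@B2}  OUT={b@B1, c@B1, d@B2}
  B4:  IN={b@B1, c@B1, d@B2}  OUT={b@B1, c@B1, d@B4}

Merge at B2: IN[B2] = OUT[B1] ⊔ OUT[B3] = {b@B1, c@B1, d@B0, d@B2}
Applying B2's transfer function to that IN value gives OUT[B2] (row B2 above).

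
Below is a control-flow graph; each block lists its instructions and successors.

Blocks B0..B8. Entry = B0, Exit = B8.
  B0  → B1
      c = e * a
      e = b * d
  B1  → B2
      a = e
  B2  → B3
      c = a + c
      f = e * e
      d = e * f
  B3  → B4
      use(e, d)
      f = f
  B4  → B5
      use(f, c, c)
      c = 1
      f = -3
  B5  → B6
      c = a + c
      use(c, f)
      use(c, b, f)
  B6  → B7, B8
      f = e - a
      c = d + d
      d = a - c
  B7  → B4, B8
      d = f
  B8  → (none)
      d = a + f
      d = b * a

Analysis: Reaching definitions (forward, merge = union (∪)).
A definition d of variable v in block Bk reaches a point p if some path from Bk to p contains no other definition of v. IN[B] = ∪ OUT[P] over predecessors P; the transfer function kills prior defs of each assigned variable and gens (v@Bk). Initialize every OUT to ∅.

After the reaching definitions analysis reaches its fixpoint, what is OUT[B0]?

Converged values:
  B0: | IN={} | OUT={c@B0, e@B0}
  B1: | IN={c@B0, e@B0} | OUT={a@B1, c@B0, e@B0}
  B2: | IN={a@B1, c@B0, e@B0} | OUT={a@B1, c@B2, d@B2, e@B0, f@B2}
  B3: | IN={a@B1, c@B2, d@B2, e@B0, f@B2} | OUT={a@B1, c@B2, d@B2, e@B0, f@B3}
  B4: | IN={a@B1, c@B2, c@B6, d@B2, d@B7, e@B0, f@B3, f@B6} | OUT={a@B1, c@B4, d@B2, d@B7, e@B0, f@B4}
  B5: | IN={a@B1, c@B4, d@B2, d@B7, e@B0, f@B4} | OUT={a@B1, c@B5, d@B2, d@B7, e@B0, f@B4}
  B6: | IN={a@B1, c@B5, d@B2, d@B7, e@B0, f@B4} | OUT={a@B1, c@B6, d@B6, e@B0, f@B6}
  B7: | IN={a@B1, c@B6, d@B6, e@B0, f@B6} | OUT={a@B1, c@B6, d@B7, e@B0, f@B6}
  B8: | IN={a@B1, c@B6, d@B6, d@B7, e@B0, f@B6} | OUT={a@B1, c@B6, d@B8, e@B0, f@B6}

B0 is the boundary node: IN[B0] = {}
Applying B0's transfer function to that IN value gives OUT[B0] (row B0 above).

Answer: {c@B0, e@B0}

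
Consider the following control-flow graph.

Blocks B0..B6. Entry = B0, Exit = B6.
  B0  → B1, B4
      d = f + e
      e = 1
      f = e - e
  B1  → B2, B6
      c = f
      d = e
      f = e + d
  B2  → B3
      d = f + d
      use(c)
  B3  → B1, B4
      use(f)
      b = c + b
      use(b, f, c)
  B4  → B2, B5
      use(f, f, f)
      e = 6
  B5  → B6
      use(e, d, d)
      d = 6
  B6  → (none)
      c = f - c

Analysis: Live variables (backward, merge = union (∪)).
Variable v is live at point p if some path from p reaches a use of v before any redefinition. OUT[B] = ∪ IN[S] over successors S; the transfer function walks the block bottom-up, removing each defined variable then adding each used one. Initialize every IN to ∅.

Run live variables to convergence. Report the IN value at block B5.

Per-block solution:
  B0:   IN={b, c, e, f}   OUT={b, c, d, e, f}
  B1:   IN={b, e, f}   OUT={b, c, d, e, f}
  B2:   IN={b, c, d, e, f}   OUT={b, c, d, e, f}
  B3:   IN={b, c, d, e, f}   OUT={b, c, d, e, f}
  B4:   IN={b, c, d, f}   OUT={b, c, d, e, f}
  B5:   IN={c, d, e, f}   OUT={c, f}
  B6:   IN={c, f}   OUT={}

Merge at B5: OUT[B5] = IN[B6] = {c, f}
Applying B5's transfer function to that OUT value gives IN[B5] (row B5 above).

Answer: {c, d, e, f}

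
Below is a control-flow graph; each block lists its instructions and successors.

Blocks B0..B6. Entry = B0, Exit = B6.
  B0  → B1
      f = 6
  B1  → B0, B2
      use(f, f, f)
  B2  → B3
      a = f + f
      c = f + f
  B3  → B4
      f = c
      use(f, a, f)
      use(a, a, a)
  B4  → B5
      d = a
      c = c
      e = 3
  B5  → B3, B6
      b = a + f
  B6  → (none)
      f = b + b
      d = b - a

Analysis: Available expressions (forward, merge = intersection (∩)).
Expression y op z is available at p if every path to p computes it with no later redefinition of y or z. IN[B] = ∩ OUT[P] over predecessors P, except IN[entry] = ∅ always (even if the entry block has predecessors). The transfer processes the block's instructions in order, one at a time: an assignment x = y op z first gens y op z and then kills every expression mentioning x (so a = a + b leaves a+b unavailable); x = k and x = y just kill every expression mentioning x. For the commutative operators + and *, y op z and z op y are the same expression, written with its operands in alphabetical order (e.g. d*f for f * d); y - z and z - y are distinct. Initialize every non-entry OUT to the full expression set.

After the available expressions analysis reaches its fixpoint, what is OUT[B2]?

Fixpoint table:
  B0:   IN={}   OUT={}
  B1:   IN={}   OUT={}
  B2:   IN={}   OUT={f+f}
  B3:   IN={}   OUT={}
  B4:   IN={}   OUT={}
  B5:   IN={}   OUT={a+f}
  B6:   IN={a+f}   OUT={b+b, b-a}

Merge at B2: IN[B2] = OUT[B1] = {}
Applying B2's transfer function to that IN value gives OUT[B2] (row B2 above).

Answer: {f+f}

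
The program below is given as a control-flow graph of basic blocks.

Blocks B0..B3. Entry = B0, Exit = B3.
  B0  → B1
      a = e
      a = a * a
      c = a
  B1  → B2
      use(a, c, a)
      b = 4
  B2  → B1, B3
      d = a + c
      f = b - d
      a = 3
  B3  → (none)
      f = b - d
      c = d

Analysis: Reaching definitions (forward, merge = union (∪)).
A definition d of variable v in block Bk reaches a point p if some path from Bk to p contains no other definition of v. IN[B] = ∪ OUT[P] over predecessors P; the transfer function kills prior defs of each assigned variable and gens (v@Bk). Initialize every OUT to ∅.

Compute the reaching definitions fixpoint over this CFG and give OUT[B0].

Answer: {a@B0, c@B0}

Working:
Converged values:
  B0: | IN={} | OUT={a@B0, c@B0}
  B1: | IN={a@B0, a@B2, b@B1, c@B0, d@B2, f@B2} | OUT={a@B0, a@B2, b@B1, c@B0, d@B2, f@B2}
  B2: | IN={a@B0, a@B2, b@B1, c@B0, d@B2, f@B2} | OUT={a@B2, b@B1, c@B0, d@B2, f@B2}
  B3: | IN={a@B2, b@B1, c@B0, d@B2, f@B2} | OUT={a@B2, b@B1, c@B3, d@B2, f@B3}

B0 is the boundary node: IN[B0] = {}
Applying B0's transfer function to that IN value gives OUT[B0] (row B0 above).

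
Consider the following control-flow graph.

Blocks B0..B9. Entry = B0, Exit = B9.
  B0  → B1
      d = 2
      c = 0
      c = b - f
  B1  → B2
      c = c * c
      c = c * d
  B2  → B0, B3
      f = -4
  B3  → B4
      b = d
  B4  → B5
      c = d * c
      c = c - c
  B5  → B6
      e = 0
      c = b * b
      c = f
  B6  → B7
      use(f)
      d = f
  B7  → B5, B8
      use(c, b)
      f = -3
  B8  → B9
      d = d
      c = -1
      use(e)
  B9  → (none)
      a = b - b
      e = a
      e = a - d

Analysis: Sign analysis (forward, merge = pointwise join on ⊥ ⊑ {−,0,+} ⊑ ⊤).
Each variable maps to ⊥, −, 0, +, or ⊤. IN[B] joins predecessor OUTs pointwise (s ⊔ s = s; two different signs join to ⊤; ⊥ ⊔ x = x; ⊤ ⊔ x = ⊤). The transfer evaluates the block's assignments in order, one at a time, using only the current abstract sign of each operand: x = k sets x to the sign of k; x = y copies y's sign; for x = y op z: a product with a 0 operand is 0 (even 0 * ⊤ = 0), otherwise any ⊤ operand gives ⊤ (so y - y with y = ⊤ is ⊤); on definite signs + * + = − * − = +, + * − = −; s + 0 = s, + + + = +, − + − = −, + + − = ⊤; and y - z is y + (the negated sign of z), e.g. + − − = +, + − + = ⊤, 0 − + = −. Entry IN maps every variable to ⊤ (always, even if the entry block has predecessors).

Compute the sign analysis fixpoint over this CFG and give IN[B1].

Answer: {a: ⊤, b: ⊤, c: ⊤, d: +, e: ⊤, f: ⊤}

Trace:
Fixpoint table:
  B0:  IN=(all ⊤)  OUT={d:+; rest ⊤}
  B1:  IN={d:+; rest ⊤}  OUT={d:+; rest ⊤}
  B2:  IN={d:+; rest ⊤}  OUT={d:+, f:-; rest ⊤}
  B3:  IN={d:+, f:-; rest ⊤}  OUT={b:+, d:+, f:-; rest ⊤}
  B4:  IN={b:+, d:+, f:-; rest ⊤}  OUT={b:+, d:+, f:-; rest ⊤}
  B5:  IN={b:+, f:-; rest ⊤}  OUT={b:+, c:-, e:0, f:-; rest ⊤}
  B6:  IN={b:+, c:-, e:0, f:-; rest ⊤}  OUT={b:+, c:-, d:-, e:0, f:-; rest ⊤}
  B7:  IN={b:+, c:-, d:-, e:0, f:-; rest ⊤}  OUT={b:+, c:-, d:-, e:0, f:-; rest ⊤}
  B8:  IN={b:+, c:-, d:-, e:0, f:-; rest ⊤}  OUT={b:+, c:-, d:-, e:0, f:-; rest ⊤}
  B9:  IN={b:+, c:-, d:-, e:0, f:-; rest ⊤}  OUT={b:+, c:-, d:-, f:-; rest ⊤}

Merge at B1: IN[B1] = OUT[B0] = {a: ⊤, b: ⊤, c: ⊤, d: +, e: ⊤, f: ⊤}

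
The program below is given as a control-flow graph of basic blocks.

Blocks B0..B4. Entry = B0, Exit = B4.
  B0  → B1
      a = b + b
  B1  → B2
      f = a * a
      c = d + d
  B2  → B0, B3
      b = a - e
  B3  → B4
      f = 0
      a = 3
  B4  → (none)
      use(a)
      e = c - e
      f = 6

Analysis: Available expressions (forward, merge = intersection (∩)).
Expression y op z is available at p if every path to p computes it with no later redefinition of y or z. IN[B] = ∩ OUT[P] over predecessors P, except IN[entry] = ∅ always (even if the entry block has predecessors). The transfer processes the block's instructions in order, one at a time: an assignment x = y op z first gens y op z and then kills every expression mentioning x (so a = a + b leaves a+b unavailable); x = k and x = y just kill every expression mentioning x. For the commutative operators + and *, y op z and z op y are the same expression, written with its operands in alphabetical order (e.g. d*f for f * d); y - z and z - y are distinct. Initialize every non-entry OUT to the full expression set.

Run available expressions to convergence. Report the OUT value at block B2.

Answer: {a*a, a-e, d+d}

Working:
Per-block solution:
  B0:  IN={}  OUT={b+b}
  B1:  IN={b+b}  OUT={a*a, b+b, d+d}
  B2:  IN={a*a, b+b, d+d}  OUT={a*a, a-e, d+d}
  B3:  IN={a*a, a-e, d+d}  OUT={d+d}
  B4:  IN={d+d}  OUT={d+d}

Merge at B2: IN[B2] = OUT[B1] = {a*a, b+b, d+d}
Applying B2's transfer function to that IN value gives OUT[B2] (row B2 above).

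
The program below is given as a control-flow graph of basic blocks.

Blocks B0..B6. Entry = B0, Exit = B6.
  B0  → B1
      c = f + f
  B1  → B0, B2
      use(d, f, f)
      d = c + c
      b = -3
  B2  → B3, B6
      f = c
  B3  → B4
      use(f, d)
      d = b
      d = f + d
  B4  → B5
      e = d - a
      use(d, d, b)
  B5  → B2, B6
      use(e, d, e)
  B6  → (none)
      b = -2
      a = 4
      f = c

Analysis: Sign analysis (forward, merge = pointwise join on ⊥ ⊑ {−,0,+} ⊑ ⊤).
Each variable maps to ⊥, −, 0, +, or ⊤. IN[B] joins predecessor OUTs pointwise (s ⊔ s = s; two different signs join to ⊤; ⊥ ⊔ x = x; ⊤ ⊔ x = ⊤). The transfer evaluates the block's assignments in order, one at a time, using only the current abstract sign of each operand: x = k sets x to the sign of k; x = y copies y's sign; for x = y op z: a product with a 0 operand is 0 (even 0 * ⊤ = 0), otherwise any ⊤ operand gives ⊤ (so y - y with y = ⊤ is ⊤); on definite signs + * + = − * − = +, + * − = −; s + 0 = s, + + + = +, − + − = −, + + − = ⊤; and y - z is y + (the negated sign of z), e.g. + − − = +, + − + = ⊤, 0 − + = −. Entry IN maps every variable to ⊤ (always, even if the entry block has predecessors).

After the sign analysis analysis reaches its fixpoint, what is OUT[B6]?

Converged values:
  B0:   IN=(all ⊤)   OUT=(all ⊤)
  B1:   IN=(all ⊤)   OUT={b:-; rest ⊤}
  B2:   IN={b:-; rest ⊤}   OUT={b:-; rest ⊤}
  B3:   IN={b:-; rest ⊤}   OUT={b:-; rest ⊤}
  B4:   IN={b:-; rest ⊤}   OUT={b:-; rest ⊤}
  B5:   IN={b:-; rest ⊤}   OUT={b:-; rest ⊤}
  B6:   IN={b:-; rest ⊤}   OUT={a:+, b:-; rest ⊤}

Merge at B6: IN[B6] = OUT[B2] ⊔ OUT[B5] = {a: ⊤, b: -, c: ⊤, d: ⊤, e: ⊤, f: ⊤}
Applying B6's transfer function to that IN value gives OUT[B6] (row B6 above).

Answer: {a: +, b: -, c: ⊤, d: ⊤, e: ⊤, f: ⊤}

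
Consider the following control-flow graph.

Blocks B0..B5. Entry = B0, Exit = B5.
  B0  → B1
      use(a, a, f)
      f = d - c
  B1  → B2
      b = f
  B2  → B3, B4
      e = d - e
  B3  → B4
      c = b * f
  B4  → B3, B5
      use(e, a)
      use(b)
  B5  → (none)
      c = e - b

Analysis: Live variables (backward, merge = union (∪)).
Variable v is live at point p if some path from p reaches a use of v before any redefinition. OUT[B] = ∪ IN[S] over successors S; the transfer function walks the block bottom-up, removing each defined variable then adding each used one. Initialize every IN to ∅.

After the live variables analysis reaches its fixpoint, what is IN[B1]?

Answer: {a, d, e, f}

Trace:
Per-block solution:
  B0: | IN={a, c, d, e, f} | OUT={a, d, e, f}
  B1: | IN={a, d, e, f} | OUT={a, b, d, e, f}
  B2: | IN={a, b, d, e, f} | OUT={a, b, e, f}
  B3: | IN={a, b, e, f} | OUT={a, b, e, f}
  B4: | IN={a, b, e, f} | OUT={a, b, e, f}
  B5: | IN={b, e} | OUT={}

Merge at B1: OUT[B1] = IN[B2] = {a, b, d, e, f}
Applying B1's transfer function to that OUT value gives IN[B1] (row B1 above).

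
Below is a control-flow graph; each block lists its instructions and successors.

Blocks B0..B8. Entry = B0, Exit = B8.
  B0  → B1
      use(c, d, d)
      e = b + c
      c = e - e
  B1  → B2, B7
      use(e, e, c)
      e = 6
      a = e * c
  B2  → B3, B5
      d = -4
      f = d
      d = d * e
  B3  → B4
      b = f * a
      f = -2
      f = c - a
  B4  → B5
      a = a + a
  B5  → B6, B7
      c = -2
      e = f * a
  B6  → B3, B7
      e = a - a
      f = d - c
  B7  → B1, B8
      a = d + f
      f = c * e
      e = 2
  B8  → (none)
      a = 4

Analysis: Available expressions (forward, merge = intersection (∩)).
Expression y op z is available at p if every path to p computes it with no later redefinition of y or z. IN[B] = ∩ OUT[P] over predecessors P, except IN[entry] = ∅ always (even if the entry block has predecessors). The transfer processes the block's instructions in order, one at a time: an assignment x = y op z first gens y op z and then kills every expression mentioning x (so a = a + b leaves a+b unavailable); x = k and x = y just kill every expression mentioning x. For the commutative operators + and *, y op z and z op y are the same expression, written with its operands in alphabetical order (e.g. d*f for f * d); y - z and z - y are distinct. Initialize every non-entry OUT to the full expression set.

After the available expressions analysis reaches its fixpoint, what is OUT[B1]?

Per-block solution:
  B0:   IN={}   OUT={e-e}
  B1:   IN={}   OUT={c*e}
  B2:   IN={c*e}   OUT={c*e}
  B3:   IN={}   OUT={c-a}
  B4:   IN={c-a}   OUT={}
  B5:   IN={}   OUT={a*f}
  B6:   IN={a*f}   OUT={a-a, d-c}
  B7:   IN={}   OUT={}
  B8:   IN={}   OUT={}

Merge at B1: IN[B1] = OUT[B0] ∩ OUT[B7] = {}
Applying B1's transfer function to that IN value gives OUT[B1] (row B1 above).

Answer: {c*e}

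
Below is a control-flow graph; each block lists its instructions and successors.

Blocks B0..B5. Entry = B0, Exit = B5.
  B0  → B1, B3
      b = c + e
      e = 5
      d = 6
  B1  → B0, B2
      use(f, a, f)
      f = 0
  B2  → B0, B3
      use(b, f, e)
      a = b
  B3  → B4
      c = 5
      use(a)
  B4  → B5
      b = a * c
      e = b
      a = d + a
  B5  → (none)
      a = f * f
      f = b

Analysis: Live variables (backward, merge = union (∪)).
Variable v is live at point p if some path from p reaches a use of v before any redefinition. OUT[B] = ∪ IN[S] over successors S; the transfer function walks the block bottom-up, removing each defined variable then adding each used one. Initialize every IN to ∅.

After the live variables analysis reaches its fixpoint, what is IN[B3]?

Fixpoint table:
  B0: | IN={a, c, e, f} | OUT={a, b, c, d, e, f}
  B1: | IN={a, b, c, d, e, f} | OUT={a, b, c, d, e, f}
  B2: | IN={b, c, d, e, f} | OUT={a, c, d, e, f}
  B3: | IN={a, d, f} | OUT={a, c, d, f}
  B4: | IN={a, c, d, f} | OUT={b, f}
  B5: | IN={b, f} | OUT={}

Merge at B3: OUT[B3] = IN[B4] = {a, c, d, f}
Applying B3's transfer function to that OUT value gives IN[B3] (row B3 above).

Answer: {a, d, f}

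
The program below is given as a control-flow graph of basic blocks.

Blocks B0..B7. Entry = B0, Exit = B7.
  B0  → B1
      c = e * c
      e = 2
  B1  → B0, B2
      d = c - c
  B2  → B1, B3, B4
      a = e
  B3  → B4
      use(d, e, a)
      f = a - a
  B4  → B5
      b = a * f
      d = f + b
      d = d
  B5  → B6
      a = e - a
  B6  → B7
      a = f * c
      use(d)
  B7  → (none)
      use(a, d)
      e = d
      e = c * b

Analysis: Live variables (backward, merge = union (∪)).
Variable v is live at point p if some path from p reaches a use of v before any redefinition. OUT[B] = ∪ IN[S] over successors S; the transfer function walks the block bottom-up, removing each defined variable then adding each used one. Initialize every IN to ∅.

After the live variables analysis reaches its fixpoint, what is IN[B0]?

Answer: {c, e, f}

Derivation:
Converged values:
  B0:   IN={c, e, f}   OUT={c, e, f}
  B1:   IN={c, e, f}   OUT={c, d, e, f}
  B2:   IN={c, d, e, f}   OUT={a, c, d, e, f}
  B3:   IN={a, c, d, e}   OUT={a, c, e, f}
  B4:   IN={a, c, e, f}   OUT={a, b, c, d, e, f}
  B5:   IN={a, b, c, d, e, f}   OUT={b, c, d, f}
  B6:   IN={b, c, d, f}   OUT={a, b, c, d}
  B7:   IN={a, b, c, d}   OUT={}

Merge at B0: OUT[B0] = IN[B1] = {c, e, f}
Applying B0's transfer function to that OUT value gives IN[B0] (row B0 above).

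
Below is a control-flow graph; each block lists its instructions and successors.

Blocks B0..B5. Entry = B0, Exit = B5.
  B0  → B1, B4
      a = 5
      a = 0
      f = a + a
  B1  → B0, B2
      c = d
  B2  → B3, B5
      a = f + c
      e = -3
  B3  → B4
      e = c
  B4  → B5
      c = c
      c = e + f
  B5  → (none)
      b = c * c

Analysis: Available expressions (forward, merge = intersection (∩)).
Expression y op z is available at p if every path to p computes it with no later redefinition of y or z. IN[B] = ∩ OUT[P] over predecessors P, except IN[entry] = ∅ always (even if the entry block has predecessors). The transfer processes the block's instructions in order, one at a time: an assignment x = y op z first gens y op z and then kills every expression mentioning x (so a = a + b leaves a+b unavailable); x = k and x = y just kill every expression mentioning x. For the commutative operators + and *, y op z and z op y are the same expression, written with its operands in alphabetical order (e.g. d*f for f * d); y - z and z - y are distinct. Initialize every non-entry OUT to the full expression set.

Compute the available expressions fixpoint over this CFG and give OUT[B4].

Answer: {e+f}

Working:
Per-block solution:
  B0:   IN={}   OUT={a+a}
  B1:   IN={a+a}   OUT={a+a}
  B2:   IN={a+a}   OUT={c+f}
  B3:   IN={c+f}   OUT={c+f}
  B4:   IN={}   OUT={e+f}
  B5:   IN={}   OUT={c*c}

Merge at B4: IN[B4] = OUT[B0] ∩ OUT[B3] = {}
Applying B4's transfer function to that IN value gives OUT[B4] (row B4 above).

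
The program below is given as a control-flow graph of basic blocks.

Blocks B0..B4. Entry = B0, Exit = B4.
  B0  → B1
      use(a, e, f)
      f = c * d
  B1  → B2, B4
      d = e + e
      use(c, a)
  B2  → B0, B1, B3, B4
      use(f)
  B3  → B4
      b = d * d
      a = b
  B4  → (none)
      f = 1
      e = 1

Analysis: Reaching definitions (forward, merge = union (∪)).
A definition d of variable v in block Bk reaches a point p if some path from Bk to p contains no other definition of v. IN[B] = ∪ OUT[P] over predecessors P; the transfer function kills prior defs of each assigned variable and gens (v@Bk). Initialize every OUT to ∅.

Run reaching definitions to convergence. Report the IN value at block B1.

Answer: {d@B1, f@B0}

Working:
Converged values:
  B0: | IN={d@B1, f@B0} | OUT={d@B1, f@B0}
  B1: | IN={d@B1, f@B0} | OUT={d@B1, f@B0}
  B2: | IN={d@B1, f@B0} | OUT={d@B1, f@B0}
  B3: | IN={d@B1, f@B0} | OUT={a@B3, b@B3, d@B1, f@B0}
  B4: | IN={a@B3, b@B3, d@B1, f@B0} | OUT={a@B3, b@B3, d@B1, e@B4, f@B4}

Merge at B1: IN[B1] = OUT[B0] ⊔ OUT[B2] = {d@B1, f@B0}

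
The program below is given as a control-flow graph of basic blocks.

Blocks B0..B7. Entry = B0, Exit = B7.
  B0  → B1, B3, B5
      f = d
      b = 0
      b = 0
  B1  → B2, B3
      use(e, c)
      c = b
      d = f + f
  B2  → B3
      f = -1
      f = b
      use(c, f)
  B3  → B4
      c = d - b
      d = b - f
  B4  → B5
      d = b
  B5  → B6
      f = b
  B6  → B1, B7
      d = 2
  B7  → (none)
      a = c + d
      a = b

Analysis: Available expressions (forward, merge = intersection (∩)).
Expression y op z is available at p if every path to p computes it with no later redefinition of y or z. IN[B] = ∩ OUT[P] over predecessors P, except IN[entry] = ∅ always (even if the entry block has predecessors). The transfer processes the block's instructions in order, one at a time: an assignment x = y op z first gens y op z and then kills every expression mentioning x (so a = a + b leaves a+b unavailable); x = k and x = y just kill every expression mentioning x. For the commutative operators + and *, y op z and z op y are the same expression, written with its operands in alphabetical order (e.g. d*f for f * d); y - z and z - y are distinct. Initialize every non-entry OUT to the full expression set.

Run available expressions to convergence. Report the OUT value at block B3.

Answer: {b-f}

Working:
Fixpoint table:
  B0: | IN={} | OUT={}
  B1: | IN={} | OUT={f+f}
  B2: | IN={f+f} | OUT={}
  B3: | IN={} | OUT={b-f}
  B4: | IN={b-f} | OUT={b-f}
  B5: | IN={} | OUT={}
  B6: | IN={} | OUT={}
  B7: | IN={} | OUT={c+d}

Merge at B3: IN[B3] = OUT[B0] ∩ OUT[B1] ∩ OUT[B2] = {}
Applying B3's transfer function to that IN value gives OUT[B3] (row B3 above).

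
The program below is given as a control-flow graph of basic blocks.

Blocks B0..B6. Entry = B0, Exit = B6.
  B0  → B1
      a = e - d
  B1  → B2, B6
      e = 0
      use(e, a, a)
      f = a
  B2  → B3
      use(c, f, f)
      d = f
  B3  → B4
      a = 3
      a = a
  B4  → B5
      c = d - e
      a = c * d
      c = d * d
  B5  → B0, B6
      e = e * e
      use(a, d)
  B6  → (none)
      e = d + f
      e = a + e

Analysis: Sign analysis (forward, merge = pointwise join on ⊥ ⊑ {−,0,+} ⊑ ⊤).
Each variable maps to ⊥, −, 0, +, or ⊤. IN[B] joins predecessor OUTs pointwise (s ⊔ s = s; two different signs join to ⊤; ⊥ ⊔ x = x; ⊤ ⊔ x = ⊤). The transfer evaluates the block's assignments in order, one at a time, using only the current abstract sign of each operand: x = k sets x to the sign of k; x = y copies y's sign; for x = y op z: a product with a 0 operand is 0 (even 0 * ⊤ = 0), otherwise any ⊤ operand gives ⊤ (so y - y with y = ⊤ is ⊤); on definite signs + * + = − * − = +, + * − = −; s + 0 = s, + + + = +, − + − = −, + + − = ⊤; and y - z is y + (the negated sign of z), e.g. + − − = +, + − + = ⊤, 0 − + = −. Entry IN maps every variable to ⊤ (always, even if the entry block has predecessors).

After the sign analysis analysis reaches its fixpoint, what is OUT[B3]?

Converged values:
  B0:   IN=(all ⊤)   OUT=(all ⊤)
  B1:   IN=(all ⊤)   OUT={e:0; rest ⊤}
  B2:   IN={e:0; rest ⊤}   OUT={e:0; rest ⊤}
  B3:   IN={e:0; rest ⊤}   OUT={a:+, e:0; rest ⊤}
  B4:   IN={a:+, e:0; rest ⊤}   OUT={e:0; rest ⊤}
  B5:   IN={e:0; rest ⊤}   OUT={e:0; rest ⊤}
  B6:   IN={e:0; rest ⊤}   OUT=(all ⊤)

Merge at B3: IN[B3] = OUT[B2] = {a: ⊤, b: ⊤, c: ⊤, d: ⊤, e: 0, f: ⊤}
Applying B3's transfer function to that IN value gives OUT[B3] (row B3 above).

Answer: {a: +, b: ⊤, c: ⊤, d: ⊤, e: 0, f: ⊤}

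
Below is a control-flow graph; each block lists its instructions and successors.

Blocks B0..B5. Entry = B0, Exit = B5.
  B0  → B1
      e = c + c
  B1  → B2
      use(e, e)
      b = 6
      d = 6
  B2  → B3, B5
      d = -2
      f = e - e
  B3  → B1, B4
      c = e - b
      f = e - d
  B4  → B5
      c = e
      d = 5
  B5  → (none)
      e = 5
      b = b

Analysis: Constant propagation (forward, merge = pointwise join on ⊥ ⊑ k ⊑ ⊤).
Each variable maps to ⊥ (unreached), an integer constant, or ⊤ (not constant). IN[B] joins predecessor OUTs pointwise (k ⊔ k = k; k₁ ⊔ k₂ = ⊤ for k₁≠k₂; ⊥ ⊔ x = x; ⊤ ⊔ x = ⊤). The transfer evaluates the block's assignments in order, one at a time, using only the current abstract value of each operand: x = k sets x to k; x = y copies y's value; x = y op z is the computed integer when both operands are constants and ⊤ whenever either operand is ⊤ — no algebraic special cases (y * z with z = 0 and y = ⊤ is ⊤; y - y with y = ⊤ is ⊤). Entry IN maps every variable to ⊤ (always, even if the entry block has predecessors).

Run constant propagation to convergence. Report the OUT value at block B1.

Answer: {a: ⊤, b: 6, c: ⊤, d: 6, e: ⊤, f: ⊤}

Derivation:
Converged values:
  B0:  IN=(all ⊤)  OUT=(all ⊤)
  B1:  IN=(all ⊤)  OUT={b:6, d:6; rest ⊤}
  B2:  IN={b:6, d:6; rest ⊤}  OUT={b:6, d:-2; rest ⊤}
  B3:  IN={b:6, d:-2; rest ⊤}  OUT={b:6, d:-2; rest ⊤}
  B4:  IN={b:6, d:-2; rest ⊤}  OUT={b:6, d:5; rest ⊤}
  B5:  IN={b:6; rest ⊤}  OUT={b:6, e:5; rest ⊤}

Merge at B1: IN[B1] = OUT[B0] ⊔ OUT[B3] = {a: ⊤, b: ⊤, c: ⊤, d: ⊤, e: ⊤, f: ⊤}
Applying B1's transfer function to that IN value gives OUT[B1] (row B1 above).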